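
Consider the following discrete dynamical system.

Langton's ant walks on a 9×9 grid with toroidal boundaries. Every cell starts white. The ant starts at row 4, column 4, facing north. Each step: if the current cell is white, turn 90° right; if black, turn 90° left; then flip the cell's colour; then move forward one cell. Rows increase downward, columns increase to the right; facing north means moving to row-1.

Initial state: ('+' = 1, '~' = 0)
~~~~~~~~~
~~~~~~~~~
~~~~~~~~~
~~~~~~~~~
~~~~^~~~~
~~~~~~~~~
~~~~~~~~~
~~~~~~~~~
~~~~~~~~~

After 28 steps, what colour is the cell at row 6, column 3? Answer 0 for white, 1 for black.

1

0) ~~~~~~~~~
~~~~~~~~~
~~~~~~~~~
~~~~~~~~~
~~~~^~~~~
~~~~~~~~~
~~~~~~~~~
~~~~~~~~~
~~~~~~~~~
1) ~~~~~~~~~
~~~~~~~~~
~~~~~~~~~
~~~~~~~~~
~~~~+>~~~
~~~~~~~~~
~~~~~~~~~
~~~~~~~~~
~~~~~~~~~
2) ~~~~~~~~~
~~~~~~~~~
~~~~~~~~~
~~~~~~~~~
~~~~++~~~
~~~~~v~~~
~~~~~~~~~
~~~~~~~~~
~~~~~~~~~
3) ~~~~~~~~~
~~~~~~~~~
~~~~~~~~~
~~~~~~~~~
~~~~++~~~
~~~~<+~~~
~~~~~~~~~
~~~~~~~~~
~~~~~~~~~
4) ~~~~~~~~~
~~~~~~~~~
~~~~~~~~~
~~~~~~~~~
~~~~^+~~~
~~~~++~~~
~~~~~~~~~
~~~~~~~~~
~~~~~~~~~
5) ~~~~~~~~~
~~~~~~~~~
~~~~~~~~~
~~~~~~~~~
~~~<~+~~~
~~~~++~~~
~~~~~~~~~
~~~~~~~~~
~~~~~~~~~
6) ~~~~~~~~~
~~~~~~~~~
~~~~~~~~~
~~~^~~~~~
~~~+~+~~~
~~~~++~~~
~~~~~~~~~
~~~~~~~~~
~~~~~~~~~
7) ~~~~~~~~~
~~~~~~~~~
~~~~~~~~~
~~~+>~~~~
~~~+~+~~~
~~~~++~~~
~~~~~~~~~
~~~~~~~~~
~~~~~~~~~
8) ~~~~~~~~~
~~~~~~~~~
~~~~~~~~~
~~~++~~~~
~~~+v+~~~
~~~~++~~~
~~~~~~~~~
~~~~~~~~~
~~~~~~~~~
9) ~~~~~~~~~
~~~~~~~~~
~~~~~~~~~
~~~++~~~~
~~~<++~~~
~~~~++~~~
~~~~~~~~~
~~~~~~~~~
~~~~~~~~~
10) ~~~~~~~~~
~~~~~~~~~
~~~~~~~~~
~~~++~~~~
~~~~++~~~
~~~v++~~~
~~~~~~~~~
~~~~~~~~~
~~~~~~~~~
11) ~~~~~~~~~
~~~~~~~~~
~~~~~~~~~
~~~++~~~~
~~~~++~~~
~~<+++~~~
~~~~~~~~~
~~~~~~~~~
~~~~~~~~~
12) ~~~~~~~~~
~~~~~~~~~
~~~~~~~~~
~~~++~~~~
~~^~++~~~
~~++++~~~
~~~~~~~~~
~~~~~~~~~
~~~~~~~~~
13) ~~~~~~~~~
~~~~~~~~~
~~~~~~~~~
~~~++~~~~
~~+>++~~~
~~++++~~~
~~~~~~~~~
~~~~~~~~~
~~~~~~~~~
14) ~~~~~~~~~
~~~~~~~~~
~~~~~~~~~
~~~++~~~~
~~++++~~~
~~+v++~~~
~~~~~~~~~
~~~~~~~~~
~~~~~~~~~
15) ~~~~~~~~~
~~~~~~~~~
~~~~~~~~~
~~~++~~~~
~~++++~~~
~~+~>+~~~
~~~~~~~~~
~~~~~~~~~
~~~~~~~~~
16) ~~~~~~~~~
~~~~~~~~~
~~~~~~~~~
~~~++~~~~
~~++^+~~~
~~+~~+~~~
~~~~~~~~~
~~~~~~~~~
~~~~~~~~~
17) ~~~~~~~~~
~~~~~~~~~
~~~~~~~~~
~~~++~~~~
~~+<~+~~~
~~+~~+~~~
~~~~~~~~~
~~~~~~~~~
~~~~~~~~~
18) ~~~~~~~~~
~~~~~~~~~
~~~~~~~~~
~~~++~~~~
~~+~~+~~~
~~+v~+~~~
~~~~~~~~~
~~~~~~~~~
~~~~~~~~~
19) ~~~~~~~~~
~~~~~~~~~
~~~~~~~~~
~~~++~~~~
~~+~~+~~~
~~<+~+~~~
~~~~~~~~~
~~~~~~~~~
~~~~~~~~~
20) ~~~~~~~~~
~~~~~~~~~
~~~~~~~~~
~~~++~~~~
~~+~~+~~~
~~~+~+~~~
~~v~~~~~~
~~~~~~~~~
~~~~~~~~~
21) ~~~~~~~~~
~~~~~~~~~
~~~~~~~~~
~~~++~~~~
~~+~~+~~~
~~~+~+~~~
~<+~~~~~~
~~~~~~~~~
~~~~~~~~~
22) ~~~~~~~~~
~~~~~~~~~
~~~~~~~~~
~~~++~~~~
~~+~~+~~~
~^~+~+~~~
~++~~~~~~
~~~~~~~~~
~~~~~~~~~
23) ~~~~~~~~~
~~~~~~~~~
~~~~~~~~~
~~~++~~~~
~~+~~+~~~
~+>+~+~~~
~++~~~~~~
~~~~~~~~~
~~~~~~~~~
24) ~~~~~~~~~
~~~~~~~~~
~~~~~~~~~
~~~++~~~~
~~+~~+~~~
~+++~+~~~
~+v~~~~~~
~~~~~~~~~
~~~~~~~~~
25) ~~~~~~~~~
~~~~~~~~~
~~~~~~~~~
~~~++~~~~
~~+~~+~~~
~+++~+~~~
~+~>~~~~~
~~~~~~~~~
~~~~~~~~~
26) ~~~~~~~~~
~~~~~~~~~
~~~~~~~~~
~~~++~~~~
~~+~~+~~~
~+++~+~~~
~+~+~~~~~
~~~v~~~~~
~~~~~~~~~
27) ~~~~~~~~~
~~~~~~~~~
~~~~~~~~~
~~~++~~~~
~~+~~+~~~
~+++~+~~~
~+~+~~~~~
~~<+~~~~~
~~~~~~~~~
28) ~~~~~~~~~
~~~~~~~~~
~~~~~~~~~
~~~++~~~~
~~+~~+~~~
~+++~+~~~
~+^+~~~~~
~~++~~~~~
~~~~~~~~~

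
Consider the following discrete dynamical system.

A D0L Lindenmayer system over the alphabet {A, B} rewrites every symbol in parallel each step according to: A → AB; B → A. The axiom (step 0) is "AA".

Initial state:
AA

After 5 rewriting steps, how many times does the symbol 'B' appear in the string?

[0] AA
[1] ABAB
[2] ABAABA
[3] ABAABABAAB
[4] ABAABABAABAABABA
[5] ABAABABAABAABABAABABAABAAB

10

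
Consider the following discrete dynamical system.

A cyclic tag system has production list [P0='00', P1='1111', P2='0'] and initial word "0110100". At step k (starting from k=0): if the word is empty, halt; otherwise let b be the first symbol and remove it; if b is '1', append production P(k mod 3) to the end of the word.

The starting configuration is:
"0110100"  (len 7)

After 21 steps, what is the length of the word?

t=0: "0110100"  (len 7)
t=1: "110100"  (len 6)
t=2: "101001111"  (len 9)
t=3: "010011110"  (len 9)
t=4: "10011110"  (len 8)
t=5: "00111101111"  (len 11)
t=6: "0111101111"  (len 10)
t=7: "111101111"  (len 9)
t=8: "111011111111"  (len 12)
t=9: "110111111110"  (len 12)
t=10: "1011111111000"  (len 13)
t=11: "0111111110001111"  (len 16)
t=12: "111111110001111"  (len 15)
t=13: "1111111000111100"  (len 16)
t=14: "1111110001111001111"  (len 19)
t=15: "1111100011110011110"  (len 19)
t=16: "11110001111001111000"  (len 20)
t=17: "11100011110011110001111"  (len 23)
t=18: "11000111100111100011110"  (len 23)
t=19: "100011110011110001111000"  (len 24)
t=20: "000111100111100011110001111"  (len 27)
t=21: "00111100111100011110001111"  (len 26)

26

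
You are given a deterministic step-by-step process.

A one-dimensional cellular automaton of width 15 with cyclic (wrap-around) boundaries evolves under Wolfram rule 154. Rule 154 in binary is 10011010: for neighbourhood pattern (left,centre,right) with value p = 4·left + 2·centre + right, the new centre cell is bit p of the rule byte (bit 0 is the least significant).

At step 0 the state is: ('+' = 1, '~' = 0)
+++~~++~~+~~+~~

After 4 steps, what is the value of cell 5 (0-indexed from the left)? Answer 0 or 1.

1

t=0: +++~~++~~+~~+~~
t=1: ++~+++~++~++~++
t=2: +~~++~~+~~+~~++
t=3: ~+++~++~++~++++
t=4: ~++~~+~~+~~+++~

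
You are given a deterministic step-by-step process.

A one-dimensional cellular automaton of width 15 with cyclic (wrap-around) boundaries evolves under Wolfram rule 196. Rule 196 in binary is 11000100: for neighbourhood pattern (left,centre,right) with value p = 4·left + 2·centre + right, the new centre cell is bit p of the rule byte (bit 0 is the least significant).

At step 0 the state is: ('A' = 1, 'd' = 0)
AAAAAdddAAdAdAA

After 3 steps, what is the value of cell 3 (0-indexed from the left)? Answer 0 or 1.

[0] AAAAAdddAAdAdAA
[1] AAAAAddddAdAddA
[2] AAAAAddddAdAddd
[3] dAAAAddddAdAddd

1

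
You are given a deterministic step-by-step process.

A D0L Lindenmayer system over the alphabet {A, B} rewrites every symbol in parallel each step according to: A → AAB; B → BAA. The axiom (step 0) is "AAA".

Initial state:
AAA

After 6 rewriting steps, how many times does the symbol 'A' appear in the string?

t=0: AAA
t=1: AABAABAAB
t=2: AABAABBAAAABAABBAAAABAABBAA
t=3: AABAABBAAAABAABBAABAAAABAABAABAABBAAAABAABBAABAAAABAABAABAABBAAAABAABBAABAAAABAAB
t=4: AABAABBAAAABAABBAABAAAABAABAABAABBAAAABAABBAABAAAABAABBAAA…BAABAABAABBAAAABAABBAABAAAABAABBAAAABAABAABAABBAAAABAABBAA  (len 243)
t=5: AABAABBAAAABAABBAABAAAABAABAABAABBAAAABAABBAABAAAABAABBAAA…BBAAAABAABBAAAABAABBAABAAAABAABAABAABBAAAABAABBAABAAAABAAB  (len 729)
t=6: AABAABBAAAABAABBAABAAAABAABAABAABBAAAABAABBAABAAAABAABBAAA…BAABAABAABBAAAABAABBAABAAAABAABBAAAABAABAABAABBAAAABAABBAA  (len 2187)

1458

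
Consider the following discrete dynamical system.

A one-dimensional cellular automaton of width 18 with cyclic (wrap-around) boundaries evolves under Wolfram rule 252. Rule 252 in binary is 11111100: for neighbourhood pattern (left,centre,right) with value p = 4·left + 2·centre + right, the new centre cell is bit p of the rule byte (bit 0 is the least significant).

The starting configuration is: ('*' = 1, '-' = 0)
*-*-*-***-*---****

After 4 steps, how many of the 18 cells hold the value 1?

18

k=0  *-*-*-***-*---****
k=1  ************--****
k=2  *************-****
k=3  ******************
k=4  ******************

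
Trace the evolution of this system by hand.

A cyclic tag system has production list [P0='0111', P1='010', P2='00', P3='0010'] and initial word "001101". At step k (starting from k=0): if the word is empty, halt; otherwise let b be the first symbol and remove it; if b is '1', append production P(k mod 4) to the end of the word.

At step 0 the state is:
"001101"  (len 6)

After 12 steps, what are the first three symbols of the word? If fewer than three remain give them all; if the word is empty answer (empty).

0) "001101"  (len 6)
1) "01101"  (len 5)
2) "1101"  (len 4)
3) "10100"  (len 5)
4) "01000010"  (len 8)
5) "1000010"  (len 7)
6) "000010010"  (len 9)
7) "00010010"  (len 8)
8) "0010010"  (len 7)
9) "010010"  (len 6)
10) "10010"  (len 5)
11) "001000"  (len 6)
12) "01000"  (len 5)

010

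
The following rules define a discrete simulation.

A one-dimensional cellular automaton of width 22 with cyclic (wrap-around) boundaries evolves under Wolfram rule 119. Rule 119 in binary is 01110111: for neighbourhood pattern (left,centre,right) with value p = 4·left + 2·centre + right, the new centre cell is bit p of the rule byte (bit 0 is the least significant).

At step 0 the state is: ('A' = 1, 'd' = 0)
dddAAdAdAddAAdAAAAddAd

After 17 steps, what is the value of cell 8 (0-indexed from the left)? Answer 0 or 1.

0

t=0: dddAAdAdAddAAdAAAAddAd
t=1: AAAdAAAAAAAdAAdddAAAAA
t=2: ddAAddddddAAdAAAAddddd
t=3: AAdAAAAAAAdAAdddAAAAAA
t=4: dAAddddddAAdAAAAdddddd
t=5: AdAAAAAAAdAAdddAAAAAAA
t=6: AAddddddAAdAAAAddddddd
t=7: dAAAAAAAdAAdddAAAAAAAA
t=8: AddddddAAdAAAAdddddddA
t=9: AAAAAAAdAAdddAAAAAAAAd
t=10: ddddddAAdAAAAdddddddAA
t=11: AAAAAAdAAdddAAAAAAAAdA
t=12: dddddAAdAAAAdddddddAAd
t=13: AAAAAdAAdddAAAAAAAAdAA
t=14: ddddAAdAAAAdddddddAAdd
t=15: AAAAdAAdddAAAAAAAAdAAA
t=16: dddAAdAAAAdddddddAAddd
t=17: AAAdAAdddAAAAAAAAdAAAA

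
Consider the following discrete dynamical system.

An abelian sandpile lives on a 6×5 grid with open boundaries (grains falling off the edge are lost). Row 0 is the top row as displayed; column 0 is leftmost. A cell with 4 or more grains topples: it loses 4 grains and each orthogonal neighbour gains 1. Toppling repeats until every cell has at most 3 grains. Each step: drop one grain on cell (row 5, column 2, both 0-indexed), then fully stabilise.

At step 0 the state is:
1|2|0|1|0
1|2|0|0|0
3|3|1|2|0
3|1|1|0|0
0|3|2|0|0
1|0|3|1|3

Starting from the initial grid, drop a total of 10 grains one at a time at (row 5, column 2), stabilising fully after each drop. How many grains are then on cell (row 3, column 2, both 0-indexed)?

t=0: 1|2|0|1|0
1|2|0|0|0
3|3|1|2|0
3|1|1|0|0
0|3|2|0|0
1|0|3|1|3
t=1: 1|2|0|1|0
1|2|0|0|0
3|3|1|2|0
3|1|1|0|0
0|3|3|0|0
1|1|0|2|3
t=2: 1|2|0|1|0
1|2|0|0|0
3|3|1|2|0
3|1|1|0|0
0|3|3|0|0
1|1|1|2|3
t=3: 1|2|0|1|0
1|2|0|0|0
3|3|1|2|0
3|1|1|0|0
0|3|3|0|0
1|1|2|2|3
t=4: 1|2|0|1|0
1|2|0|0|0
3|3|1|2|0
3|1|1|0|0
0|3|3|0|0
1|1|3|2|3
t=5: 1|2|0|1|0
1|2|0|0|0
3|3|1|2|0
3|2|2|0|0
1|0|1|1|0
1|3|1|3|3
t=6: 1|2|0|1|0
1|2|0|0|0
3|3|1|2|0
3|2|2|0|0
1|0|1|1|0
1|3|2|3|3
t=7: 1|2|0|1|0
1|2|0|0|0
3|3|1|2|0
3|2|2|0|0
1|0|1|1|0
1|3|3|3|3
t=8: 1|2|0|1|0
1|2|0|0|0
3|3|1|2|0
3|2|2|0|0
1|1|2|2|1
2|0|2|1|0
t=9: 1|2|0|1|0
1|2|0|0|0
3|3|1|2|0
3|2|2|0|0
1|1|2|2|1
2|0|3|1|0
t=10: 1|2|0|1|0
1|2|0|0|0
3|3|1|2|0
3|2|2|0|0
1|1|3|2|1
2|1|0|2|0

2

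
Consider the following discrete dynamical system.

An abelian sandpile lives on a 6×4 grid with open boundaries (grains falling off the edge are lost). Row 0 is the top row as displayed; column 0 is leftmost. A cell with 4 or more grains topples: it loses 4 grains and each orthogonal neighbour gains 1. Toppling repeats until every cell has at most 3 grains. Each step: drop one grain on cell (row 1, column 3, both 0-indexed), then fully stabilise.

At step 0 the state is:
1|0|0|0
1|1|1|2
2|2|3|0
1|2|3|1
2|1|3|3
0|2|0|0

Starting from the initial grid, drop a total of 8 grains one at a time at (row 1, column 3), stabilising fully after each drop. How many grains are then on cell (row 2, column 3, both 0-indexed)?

2

gen 0: 1|0|0|0
1|1|1|2
2|2|3|0
1|2|3|1
2|1|3|3
0|2|0|0
gen 1: 1|0|0|0
1|1|1|3
2|2|3|0
1|2|3|1
2|1|3|3
0|2|0|0
gen 2: 1|0|0|1
1|1|2|0
2|2|3|1
1|2|3|1
2|1|3|3
0|2|0|0
gen 3: 1|0|0|1
1|1|2|1
2|2|3|1
1|2|3|1
2|1|3|3
0|2|0|0
gen 4: 1|0|0|1
1|1|2|2
2|2|3|1
1|2|3|1
2|1|3|3
0|2|0|0
gen 5: 1|0|0|1
1|1|2|3
2|2|3|1
1|2|3|1
2|1|3|3
0|2|0|0
gen 6: 1|0|0|2
1|1|3|0
2|2|3|2
1|2|3|1
2|1|3|3
0|2|0|0
gen 7: 1|0|0|2
1|1|3|1
2|2|3|2
1|2|3|1
2|1|3|3
0|2|0|0
gen 8: 1|0|0|2
1|1|3|2
2|2|3|2
1|2|3|1
2|1|3|3
0|2|0|0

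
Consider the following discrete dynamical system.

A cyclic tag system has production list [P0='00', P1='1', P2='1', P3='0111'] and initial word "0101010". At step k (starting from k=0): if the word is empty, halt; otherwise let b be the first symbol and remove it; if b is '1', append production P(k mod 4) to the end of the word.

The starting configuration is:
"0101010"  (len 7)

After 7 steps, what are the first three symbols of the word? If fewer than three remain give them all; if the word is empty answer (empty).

t=0: "0101010"  (len 7)
t=1: "101010"  (len 6)
t=2: "010101"  (len 6)
t=3: "10101"  (len 5)
t=4: "01010111"  (len 8)
t=5: "1010111"  (len 7)
t=6: "0101111"  (len 7)
t=7: "101111"  (len 6)

101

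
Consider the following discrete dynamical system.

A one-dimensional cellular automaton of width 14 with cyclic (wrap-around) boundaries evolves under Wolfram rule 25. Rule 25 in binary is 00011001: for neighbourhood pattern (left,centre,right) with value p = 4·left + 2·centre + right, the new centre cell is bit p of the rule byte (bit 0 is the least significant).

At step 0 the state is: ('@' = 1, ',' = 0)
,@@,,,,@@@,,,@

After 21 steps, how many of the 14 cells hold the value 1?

t=0: ,@@,,,,@@@,,,@
t=1: ,@,@@@,@,,@@,,
t=2: ,,,@,,,,@,@,@@
t=3: @@,,@@@,,,,,@,
t=4: @,@,@,,@@@@,,,
t=5: ,,,,,@,@,,,@@,
t=6: @@@@,,,,@@,@,@
t=7: ,,,,@@@,@,,,,@
t=8: @@@,@,,,,@@@,,
t=9: @,,,,@@@,@,,@,
t=10: ,@@@,@,,,,@,,,
t=11: ,@,,,,@@@,,@@@
t=12: ,,@@@,@,,@,@,,
t=13: @,@,,,,@,,,,@@
t=14: ,,,@@@,,@@@,@,
t=15: @@,@,,@,@,,,,@
t=16: ,,,,@,,,,@@@,@
t=17: @@@,,@@@,@,,,,
t=18: @,,@,@,,,,@@@,
t=19: ,@,,,,@@@,@,,,
t=20: ,,@@@,@,,,,@@@
t=21: @,@,,,,@@@,@,,

6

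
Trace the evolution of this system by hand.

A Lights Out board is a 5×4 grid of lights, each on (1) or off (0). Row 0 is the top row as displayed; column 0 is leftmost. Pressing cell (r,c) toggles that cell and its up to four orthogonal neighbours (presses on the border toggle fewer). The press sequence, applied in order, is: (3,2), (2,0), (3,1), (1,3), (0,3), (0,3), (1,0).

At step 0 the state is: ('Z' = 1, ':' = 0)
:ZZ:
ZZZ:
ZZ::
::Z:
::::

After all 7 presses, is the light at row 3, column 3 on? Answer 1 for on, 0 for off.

1

k=0  :ZZ:
ZZZ:
ZZ::
::Z:
::::
k=1  :ZZ:
ZZZ:
ZZZ:
:Z:Z
::Z:
k=2  :ZZ:
:ZZ:
::Z:
ZZ:Z
::Z:
k=3  :ZZ:
:ZZ:
:ZZ:
::ZZ
:ZZ:
k=4  :ZZZ
:Z:Z
:ZZZ
::ZZ
:ZZ:
k=5  :Z::
:Z::
:ZZZ
::ZZ
:ZZ:
k=6  :ZZZ
:Z:Z
:ZZZ
::ZZ
:ZZ:
k=7  ZZZZ
Z::Z
ZZZZ
::ZZ
:ZZ:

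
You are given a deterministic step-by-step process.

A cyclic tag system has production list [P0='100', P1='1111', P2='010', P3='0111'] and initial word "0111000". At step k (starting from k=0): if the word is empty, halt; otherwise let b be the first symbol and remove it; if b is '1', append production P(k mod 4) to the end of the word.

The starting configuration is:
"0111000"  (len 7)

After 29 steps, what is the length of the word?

45

gen 0: "0111000"  (len 7)
gen 1: "111000"  (len 6)
gen 2: "110001111"  (len 9)
gen 3: "10001111010"  (len 11)
gen 4: "00011110100111"  (len 14)
gen 5: "0011110100111"  (len 13)
gen 6: "011110100111"  (len 12)
gen 7: "11110100111"  (len 11)
gen 8: "11101001110111"  (len 14)
gen 9: "1101001110111100"  (len 16)
gen 10: "1010011101111001111"  (len 19)
gen 11: "010011101111001111010"  (len 21)
gen 12: "10011101111001111010"  (len 20)
gen 13: "0011101111001111010100"  (len 22)
gen 14: "011101111001111010100"  (len 21)
gen 15: "11101111001111010100"  (len 20)
gen 16: "11011110011110101000111"  (len 23)
gen 17: "1011110011110101000111100"  (len 25)
gen 18: "0111100111101010001111001111"  (len 28)
gen 19: "111100111101010001111001111"  (len 27)
gen 20: "111001111010100011110011110111"  (len 30)
gen 21: "11001111010100011110011110111100"  (len 32)
gen 22: "10011110101000111100111101111001111"  (len 35)
gen 23: "0011110101000111100111101111001111010"  (len 37)
gen 24: "011110101000111100111101111001111010"  (len 36)
gen 25: "11110101000111100111101111001111010"  (len 35)
gen 26: "11101010001111001111011110011110101111"  (len 38)
gen 27: "1101010001111001111011110011110101111010"  (len 40)
gen 28: "1010100011110011110111100111101011110100111"  (len 43)
gen 29: "010100011110011110111100111101011110100111100"  (len 45)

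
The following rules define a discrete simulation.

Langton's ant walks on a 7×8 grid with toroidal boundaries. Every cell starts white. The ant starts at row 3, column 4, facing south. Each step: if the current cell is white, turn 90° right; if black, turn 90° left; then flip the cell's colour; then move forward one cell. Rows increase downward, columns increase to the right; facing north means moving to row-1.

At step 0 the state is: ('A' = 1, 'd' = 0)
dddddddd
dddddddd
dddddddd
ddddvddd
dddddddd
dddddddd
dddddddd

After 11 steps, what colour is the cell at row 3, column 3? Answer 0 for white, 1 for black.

gen 0: dddddddd
dddddddd
dddddddd
ddddvddd
dddddddd
dddddddd
dddddddd
gen 1: dddddddd
dddddddd
dddddddd
ddd<Addd
dddddddd
dddddddd
dddddddd
gen 2: dddddddd
dddddddd
ddd^dddd
dddAAddd
dddddddd
dddddddd
dddddddd
gen 3: dddddddd
dddddddd
dddA>ddd
dddAAddd
dddddddd
dddddddd
dddddddd
gen 4: dddddddd
dddddddd
dddAAddd
dddAvddd
dddddddd
dddddddd
dddddddd
gen 5: dddddddd
dddddddd
dddAAddd
dddAd>dd
dddddddd
dddddddd
dddddddd
gen 6: dddddddd
dddddddd
dddAAddd
dddAdAdd
dddddvdd
dddddddd
dddddddd
gen 7: dddddddd
dddddddd
dddAAddd
dddAdAdd
dddd<Add
dddddddd
dddddddd
gen 8: dddddddd
dddddddd
dddAAddd
dddA^Add
ddddAAdd
dddddddd
dddddddd
gen 9: dddddddd
dddddddd
dddAAddd
dddAA>dd
ddddAAdd
dddddddd
dddddddd
gen 10: dddddddd
dddddddd
dddAA^dd
dddAAddd
ddddAAdd
dddddddd
dddddddd
gen 11: dddddddd
dddddddd
dddAAA>d
dddAAddd
ddddAAdd
dddddddd
dddddddd

1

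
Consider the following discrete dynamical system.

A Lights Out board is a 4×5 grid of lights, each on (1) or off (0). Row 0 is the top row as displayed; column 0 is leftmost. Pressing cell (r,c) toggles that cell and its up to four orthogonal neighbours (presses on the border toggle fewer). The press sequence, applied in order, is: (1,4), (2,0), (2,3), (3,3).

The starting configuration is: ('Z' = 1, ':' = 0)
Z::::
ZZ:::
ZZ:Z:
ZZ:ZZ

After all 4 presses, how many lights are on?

9

k=0  Z::::
ZZ:::
ZZ:Z:
ZZ:ZZ
k=1  Z:::Z
ZZ:ZZ
ZZ:ZZ
ZZ:ZZ
k=2  Z:::Z
:Z:ZZ
:::ZZ
:Z:ZZ
k=3  Z:::Z
:Z::Z
::Z::
:Z::Z
k=4  Z:::Z
:Z::Z
::ZZ:
:ZZZ:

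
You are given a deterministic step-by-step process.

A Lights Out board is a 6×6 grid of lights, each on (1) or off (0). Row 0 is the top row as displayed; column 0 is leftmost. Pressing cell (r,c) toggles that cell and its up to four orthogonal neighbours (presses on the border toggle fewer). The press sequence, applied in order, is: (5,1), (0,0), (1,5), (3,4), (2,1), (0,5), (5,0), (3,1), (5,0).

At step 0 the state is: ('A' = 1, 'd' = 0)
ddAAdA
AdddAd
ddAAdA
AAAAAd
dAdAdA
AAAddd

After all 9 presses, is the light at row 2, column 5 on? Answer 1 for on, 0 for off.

[0] ddAAdA
AdddAd
ddAAdA
AAAAAd
dAdAdA
AAAddd
[1] ddAAdA
AdddAd
ddAAdA
AAAAAd
dddAdA
dddddd
[2] AAAAdA
ddddAd
ddAAdA
AAAAAd
dddAdA
dddddd
[3] AAAAdd
dddddA
ddAAdd
AAAAAd
dddAdA
dddddd
[4] AAAAdd
dddddA
ddAAAd
AAAddA
dddAAA
dddddd
[5] AAAAdd
dAdddA
AAdAAd
AdAddA
dddAAA
dddddd
[6] AAAAAA
dAdddd
AAdAAd
AdAddA
dddAAA
dddddd
[7] AAAAAA
dAdddd
AAdAAd
AdAddA
AddAAA
AAdddd
[8] AAAAAA
dAdddd
AddAAd
dAdddA
AAdAAA
AAdddd
[9] AAAAAA
dAdddd
AddAAd
dAdddA
dAdAAA
dddddd

0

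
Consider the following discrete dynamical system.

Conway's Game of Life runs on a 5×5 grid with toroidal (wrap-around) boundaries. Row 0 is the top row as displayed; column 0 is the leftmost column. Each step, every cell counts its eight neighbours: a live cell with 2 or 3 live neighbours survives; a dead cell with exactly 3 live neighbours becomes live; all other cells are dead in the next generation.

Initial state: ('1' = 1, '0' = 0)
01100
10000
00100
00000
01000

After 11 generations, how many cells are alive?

k=0  01100
10000
00100
00000
01000
k=1  11100
00100
00000
00000
01100
k=2  10010
00100
00000
00000
10100
k=3  00111
00000
00000
00000
01001
k=4  10111
00010
00000
00000
10101
k=5  10100
00110
00000
00000
10100
k=6  00101
01110
00000
00000
00000
k=7  01100
01110
00100
00000
00000
k=8  01010
00010
01110
00000
00000
k=9  00100
01011
00110
00100
00000
k=10  00110
01001
01001
00110
00000
k=11  00110
01001
01001
00110
00000

8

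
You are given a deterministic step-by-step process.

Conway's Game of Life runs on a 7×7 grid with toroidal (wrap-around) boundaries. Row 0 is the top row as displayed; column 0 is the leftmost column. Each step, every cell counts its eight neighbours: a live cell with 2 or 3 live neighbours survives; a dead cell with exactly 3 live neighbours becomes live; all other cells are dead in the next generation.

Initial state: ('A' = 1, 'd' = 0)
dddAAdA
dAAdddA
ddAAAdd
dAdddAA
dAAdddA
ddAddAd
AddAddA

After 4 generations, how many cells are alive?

18

[0] dddAAdA
dAAdddA
ddAAAdd
dAdddAA
dAAdddA
ddAddAd
AddAddA
[1] dAdAAdA
AAddddd
dddAAdA
dAddAAA
dAAdddA
ddAAdAd
AdAAddA
[2] dddAAAA
dAddddA
dAAAAdA
dAddAdA
dAddddA
ddddAAd
AdddddA
[3] ddddAdd
dAddddA
dAdAAdA
dAddAdA
ddddAdA
dddddAd
AddAddd
[4] Adddddd
ddAAAdd
dAdAAdA
ddAdAdA
AdddAdA
ddddAAA
ddddAdd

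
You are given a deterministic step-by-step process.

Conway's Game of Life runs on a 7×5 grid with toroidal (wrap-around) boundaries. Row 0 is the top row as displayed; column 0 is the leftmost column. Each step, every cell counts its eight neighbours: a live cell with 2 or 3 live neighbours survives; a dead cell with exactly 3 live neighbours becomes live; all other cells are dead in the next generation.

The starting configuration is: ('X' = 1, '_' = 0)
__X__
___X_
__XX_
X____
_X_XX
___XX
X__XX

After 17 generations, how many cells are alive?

11

k=0  __X__
___X_
__XX_
X____
_X_XX
___XX
X__XX
k=1  __X__
___X_
__XXX
XX___
__XX_
_____
X_X__
k=2  _XXX_
____X
XXXXX
XX___
_XX__
_XXX_
_X___
k=3  XXXX_
_____
__XX_
_____
___X_
X__X_
X____
k=4  XXX_X
____X
_____
__XX_
____X
_____
X__X_
k=5  _XX__
_X_XX
___X_
___X_
___X_
____X
X_XX_
k=6  _____
XX_XX
___X_
__XXX
___XX
__X_X
X_XXX
k=7  _____
X_XXX
_X___
__X__
X____
_XX__
XXX_X
k=8  _____
XXXXX
XX__X
_X___
__X__
__XXX
X_XX_
k=9  _____
__XX_
_____
_XX__
_XX__
____X
_XX__
k=10  _X_X_
_____
_X_X_
_XX__
XXXX_
X__X_
_____
k=11  _____
_____
_X___
____X
X__X_
X__X_
__X_X
k=12  _____
_____
_____
X___X
X__X_
XXXX_
___XX
k=13  _____
_____
_____
X___X
___X_
XX___
XX_XX
k=14  X___X
_____
_____
____X
_X___
_X_X_
_XX_X
k=15  XX_XX
_____
_____
_____
X_X__
_X_X_
_XX_X
k=16  _X_XX
X___X
_____
_____
_XX__
___XX
_____
k=17  ___XX
X__XX
_____
_____
__XX_
__XX_
X_X__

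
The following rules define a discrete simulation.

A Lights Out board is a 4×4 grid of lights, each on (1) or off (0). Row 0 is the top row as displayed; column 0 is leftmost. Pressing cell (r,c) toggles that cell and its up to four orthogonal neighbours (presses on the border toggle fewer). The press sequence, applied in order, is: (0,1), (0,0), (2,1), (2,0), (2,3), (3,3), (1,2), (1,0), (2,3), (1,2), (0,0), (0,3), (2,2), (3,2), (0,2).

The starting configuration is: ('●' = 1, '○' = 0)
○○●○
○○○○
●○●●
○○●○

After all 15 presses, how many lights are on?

5

[0] ○○●○
○○○○
●○●●
○○●○
[1] ●●○○
○●○○
●○●●
○○●○
[2] ○○○○
●●○○
●○●●
○○●○
[3] ○○○○
●○○○
○●○●
○●●○
[4] ○○○○
○○○○
●○○●
●●●○
[5] ○○○○
○○○●
●○●○
●●●●
[6] ○○○○
○○○●
●○●●
●●○○
[7] ○○●○
○●●○
●○○●
●●○○
[8] ●○●○
●○●○
○○○●
●●○○
[9] ●○●○
●○●●
○○●○
●●○●
[10] ●○○○
●●○○
○○○○
●●○●
[11] ○●○○
○●○○
○○○○
●●○●
[12] ○●●●
○●○●
○○○○
●●○●
[13] ○●●●
○●●●
○●●●
●●●●
[14] ○●●●
○●●●
○●○●
●○○○
[15] ○○○○
○●○●
○●○●
●○○○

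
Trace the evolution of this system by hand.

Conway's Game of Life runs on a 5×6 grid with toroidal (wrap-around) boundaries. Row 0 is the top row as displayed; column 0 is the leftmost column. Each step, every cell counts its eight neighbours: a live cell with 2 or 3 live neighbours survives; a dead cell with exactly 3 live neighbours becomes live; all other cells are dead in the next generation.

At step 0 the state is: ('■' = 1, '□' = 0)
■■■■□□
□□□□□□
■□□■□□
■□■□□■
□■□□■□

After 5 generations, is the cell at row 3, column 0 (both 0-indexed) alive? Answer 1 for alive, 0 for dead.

1

[0] ■■■■□□
□□□□□□
■□□■□□
■□■□□■
□■□□■□
[1] ■■■■□□
■□□■□□
■■□□□■
■□■■■■
□□□□■□
[2] ■■■■■■
□□□■■□
□□□□□□
□□■■□□
□□□□□□
[3] ■■■□□■
■■□□□□
□□■□■□
□□□□□□
■□□□□■
[4] □□■□□□
□□□■□□
□■□□□□
□□□□□■
□□□□□■
[5] □□□□□□
□□■□□□
□□□□□□
■□□□□□
□□□□□□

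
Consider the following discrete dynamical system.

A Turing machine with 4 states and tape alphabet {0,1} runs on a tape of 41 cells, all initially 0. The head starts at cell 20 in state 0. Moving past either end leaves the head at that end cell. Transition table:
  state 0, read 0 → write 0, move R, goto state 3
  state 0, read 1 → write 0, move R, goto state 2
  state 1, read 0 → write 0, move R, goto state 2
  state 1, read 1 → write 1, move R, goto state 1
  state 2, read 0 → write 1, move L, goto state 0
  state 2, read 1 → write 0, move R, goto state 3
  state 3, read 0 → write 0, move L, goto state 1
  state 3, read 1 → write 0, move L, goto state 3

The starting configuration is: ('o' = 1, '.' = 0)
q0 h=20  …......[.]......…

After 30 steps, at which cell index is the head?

16

k=0  q0 h=20  …......[.]......…
k=1  q3 h=21  …......[.]......…
k=2  q1 h=20  …......[.]......…
k=3  q2 h=21  …......[.]......…
k=4  q0 h=20  …......[.]o.....…
k=5  q3 h=21  …......[o]......…
k=6  q3 h=20  …......[.]......…
k=7  q1 h=19  …......[.]......…
k=8  q2 h=20  …......[.]......…
k=9  q0 h=19  …......[.]o.....…
k=10  q3 h=20  …......[o]......…
k=11  q3 h=19  …......[.]......…
k=12  q1 h=18  …......[.]......…
k=13  q2 h=19  …......[.]......…
k=14  q0 h=18  …......[.]o.....…
k=15  q3 h=19  …......[o]......…
k=16  q3 h=18  …......[.]......…
k=17  q1 h=17  …......[.]......…
k=18  q2 h=18  …......[.]......…
k=19  q0 h=17  …......[.]o.....…
k=20  q3 h=18  …......[o]......…
k=21  q3 h=17  …......[.]......…
k=22  q1 h=16  …......[.]......…
k=23  q2 h=17  …......[.]......…
k=24  q0 h=16  …......[.]o.....…
k=25  q3 h=17  …......[o]......…
k=26  q3 h=16  …......[.]......…
k=27  q1 h=15  …......[.]......…
k=28  q2 h=16  …......[.]......…
k=29  q0 h=15  …......[.]o.....…
k=30  q3 h=16  …......[o]......…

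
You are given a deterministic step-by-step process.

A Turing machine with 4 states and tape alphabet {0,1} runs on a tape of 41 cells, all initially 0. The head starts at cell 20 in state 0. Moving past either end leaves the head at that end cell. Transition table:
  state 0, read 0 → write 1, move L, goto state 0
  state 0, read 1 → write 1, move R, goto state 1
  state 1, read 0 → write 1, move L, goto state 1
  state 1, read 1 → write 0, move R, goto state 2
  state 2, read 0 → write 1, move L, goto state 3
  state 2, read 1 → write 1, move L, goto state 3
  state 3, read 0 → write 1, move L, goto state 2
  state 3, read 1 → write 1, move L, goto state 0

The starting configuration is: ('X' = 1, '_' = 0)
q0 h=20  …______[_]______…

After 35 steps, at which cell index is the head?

2

step 0: q0 h=20  …______[_]______…
step 1: q0 h=19  …______[_]X_____…
step 2: q0 h=18  …______[_]XX____…
step 3: q0 h=17  …______[_]XXX___…
step 4: q0 h=16  …______[_]XXXX__…
step 5: q0 h=15  …______[_]XXXXX_…
step 6: q0 h=14  …______[_]XXXXXX…
step 7: q0 h=13  …______[_]XXXXXX…
step 8: q0 h=12  …______[_]XXXXXX…
step 9: q0 h=11  …______[_]XXXXXX…
step 10: q0 h=10  …______[_]XXXXXX…
step 11: q0 h= 9  …______[_]XXXXXX…
step 12: q0 h= 8  …______[_]XXXXXX…
step 13: q0 h= 7  …______[_]XXXXXX…
step 14: q0 h= 6  |______[_]XXXXXX…
step 15: q0 h= 5  |_____[_]XXXXXX…
step 16: q0 h= 4  |____[_]XXXXXX…
step 17: q0 h= 3  |___[_]XXXXXX…
step 18: q0 h= 2  |__[_]XXXXXX…
step 19: q0 h= 1  |_[_]XXXXXX…
step 20: q0 h= 0  |[_]XXXXXX…
step 21: q0 h= 0  |[X]XXXXXX…
step 22: q1 h= 1  |X[X]XXXXXX…
step 23: q2 h= 2  |X_[X]XXXXXX…
step 24: q3 h= 1  |X[_]XXXXXX…
step 25: q2 h= 0  |[X]XXXXXX…
step 26: q3 h= 0  |[X]XXXXXX…
step 27: q0 h= 0  |[X]XXXXXX…
step 28: q1 h= 1  |X[X]XXXXXX…
step 29: q2 h= 2  |X_[X]XXXXXX…
step 30: q3 h= 1  |X[_]XXXXXX…
step 31: q2 h= 0  |[X]XXXXXX…
step 32: q3 h= 0  |[X]XXXXXX…
step 33: q0 h= 0  |[X]XXXXXX…
step 34: q1 h= 1  |X[X]XXXXXX…
step 35: q2 h= 2  |X_[X]XXXXXX…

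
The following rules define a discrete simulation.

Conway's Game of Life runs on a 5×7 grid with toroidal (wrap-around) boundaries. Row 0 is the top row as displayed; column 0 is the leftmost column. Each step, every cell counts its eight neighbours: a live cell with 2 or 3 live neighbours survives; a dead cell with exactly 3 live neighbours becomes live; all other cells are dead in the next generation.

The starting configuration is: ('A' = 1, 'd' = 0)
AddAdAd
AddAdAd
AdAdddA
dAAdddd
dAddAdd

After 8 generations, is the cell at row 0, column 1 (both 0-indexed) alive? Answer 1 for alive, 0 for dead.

1

k=0  AddAdAd
AddAdAd
AdAdddA
dAAdddd
dAddAdd
k=1  AAAAdAd
AdAAdAd
AdAAddA
ddAAddd
AAdAAdd
k=2  dddddAd
dddddAd
AdddddA
ddddddA
AdddddA
k=3  dddddAd
dddddAd
AddddAA
dddddAd
AddddAA
k=4  ddddAAd
ddddAAd
ddddAAd
ddddAdd
ddddAAd
k=5  dddAddA
dddAddA
dddAddd
dddAddd
dddAddd
k=6  ddAAAdd
ddAAAdd
ddAAAdd
ddAAAdd
ddAAAdd
k=7  dAdddAd
dAdddAd
dAdddAd
dAdddAd
dAdddAd
k=8  AAAdAAA
AAAdAAA
AAAdAAA
AAAdAAA
AAAdAAA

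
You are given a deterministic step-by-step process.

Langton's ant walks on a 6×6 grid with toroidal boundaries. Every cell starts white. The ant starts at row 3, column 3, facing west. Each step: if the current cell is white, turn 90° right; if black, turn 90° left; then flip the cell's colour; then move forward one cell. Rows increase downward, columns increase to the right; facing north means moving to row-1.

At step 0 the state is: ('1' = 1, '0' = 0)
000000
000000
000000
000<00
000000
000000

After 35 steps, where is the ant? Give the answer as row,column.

3,0

[0] 000000
000000
000000
000<00
000000
000000
[1] 000000
000000
000^00
000100
000000
000000
[2] 000000
000000
0001>0
000100
000000
000000
[3] 000000
000000
000110
0001v0
000000
000000
[4] 000000
000000
000110
000<10
000000
000000
[5] 000000
000000
000110
000010
000v00
000000
[6] 000000
000000
000110
000010
00<100
000000
[7] 000000
000000
000110
00^010
001100
000000
[8] 000000
000000
000110
001>10
001100
000000
[9] 000000
000000
000110
001110
001v00
000000
[10] 000000
000000
000110
001110
0010>0
000000
[11] 000000
000000
000110
001110
001010
0000v0
[12] 000000
000000
000110
001110
001010
000<10
[13] 000000
000000
000110
001110
001^10
000110
[14] 000000
000000
000110
001110
0011>0
000110
[15] 000000
000000
000110
0011^0
001100
000110
[16] 000000
000000
000110
001<00
001100
000110
[17] 000000
000000
000110
001000
001v00
000110
[18] 000000
000000
000110
001000
0010>0
000110
[19] 000000
000000
000110
001000
001010
0001v0
[20] 000000
000000
000110
001000
001010
00010>
[21] 00000v
000000
000110
001000
001010
000101
[22] 0000<1
000000
000110
001000
001010
000101
[23] 000011
000000
000110
001000
001010
0001^1
[24] 000011
000000
000110
001000
001010
00011>
[25] 000011
000000
000110
001000
00101^
000110
[26] 000011
000000
000110
001000
>01011
000110
[27] 000011
000000
000110
001000
101011
v00110
[28] 000011
000000
000110
001000
101011
10011<
[29] 000011
000000
000110
001000
10101^
100111
[30] 000011
000000
000110
001000
1010<0
100111
[31] 000011
000000
000110
001000
101000
1001v1
[32] 000011
000000
000110
001000
101000
10010>
[33] 000011
000000
000110
001000
10100^
100100
[34] 000011
000000
000110
001000
>01001
100100
[35] 000011
000000
000110
^01000
001001
100100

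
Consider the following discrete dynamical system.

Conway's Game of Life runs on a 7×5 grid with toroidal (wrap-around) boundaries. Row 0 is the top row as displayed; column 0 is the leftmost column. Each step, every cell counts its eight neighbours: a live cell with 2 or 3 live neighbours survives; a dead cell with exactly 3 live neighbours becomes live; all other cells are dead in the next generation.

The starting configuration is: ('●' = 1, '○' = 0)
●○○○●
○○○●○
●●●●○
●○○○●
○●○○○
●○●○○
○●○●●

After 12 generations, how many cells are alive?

0) ●○○○●
○○○●○
●●●●○
●○○○●
○●○○○
●○●○○
○●○●●
1) ●○●○○
○○○●○
●●●●○
○○○●●
○●○○●
●○●●●
○●●●○
2) ○○○○●
●○○●○
●●○○○
○○○○○
○●○○○
○○○○○
○○○○○
3) ○○○○●
●●○○○
●●○○●
●●○○○
○○○○○
○○○○○
○○○○○
4) ●○○○○
○●○○○
○○●○●
○●○○●
○○○○○
○○○○○
○○○○○
5) ○○○○○
●●○○○
○●●●○
●○○●○
○○○○○
○○○○○
○○○○○
6) ○○○○○
●●○○○
○○○●○
○●○●●
○○○○○
○○○○○
○○○○○
7) ○○○○○
○○○○○
○●○●○
○○●●●
○○○○○
○○○○○
○○○○○
8) ○○○○○
○○○○○
○○○●●
○○●●●
○○○●○
○○○○○
○○○○○
9) ○○○○○
○○○○○
○○●○●
○○●○○
○○●●●
○○○○○
○○○○○
10) ○○○○○
○○○○○
○○○●○
○●●○●
○○●●○
○○○●○
○○○○○
11) ○○○○○
○○○○○
○○●●○
○●○○●
○●○○●
○○●●○
○○○○○
12) ○○○○○
○○○○○
○○●●○
○●○○●
○●○○●
○○●●○
○○○○○

8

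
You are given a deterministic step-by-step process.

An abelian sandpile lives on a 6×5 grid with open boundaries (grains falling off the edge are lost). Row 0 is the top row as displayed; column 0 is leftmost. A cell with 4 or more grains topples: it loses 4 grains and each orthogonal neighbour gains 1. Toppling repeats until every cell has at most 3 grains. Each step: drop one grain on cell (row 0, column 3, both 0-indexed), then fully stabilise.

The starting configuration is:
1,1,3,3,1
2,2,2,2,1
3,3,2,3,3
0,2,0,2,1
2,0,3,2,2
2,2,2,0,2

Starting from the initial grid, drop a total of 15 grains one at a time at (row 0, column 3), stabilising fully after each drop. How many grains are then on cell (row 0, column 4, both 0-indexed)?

3

0) 1,1,3,3,1
2,2,2,2,1
3,3,2,3,3
0,2,0,2,1
2,0,3,2,2
2,2,2,0,2
1) 1,2,0,1,2
2,2,3,3,1
3,3,2,3,3
0,2,0,2,1
2,0,3,2,2
2,2,2,0,2
2) 1,2,0,2,2
2,2,3,3,1
3,3,2,3,3
0,2,0,2,1
2,0,3,2,2
2,2,2,0,2
3) 1,2,0,3,2
2,2,3,3,1
3,3,2,3,3
0,2,0,2,1
2,0,3,2,2
2,2,2,0,2
4) 2,3,2,1,3
0,1,2,2,3
1,2,1,2,0
1,3,1,3,2
2,0,3,2,2
2,2,2,0,2
5) 2,3,2,2,3
0,1,2,2,3
1,2,1,2,0
1,3,1,3,2
2,0,3,2,2
2,2,2,0,2
6) 2,3,2,3,3
0,1,2,2,3
1,2,1,2,0
1,3,1,3,2
2,0,3,2,2
2,2,2,0,2
7) 2,3,3,2,1
0,1,3,0,1
1,2,1,3,1
1,3,1,3,2
2,0,3,2,2
2,2,2,0,2
8) 2,3,3,3,1
0,1,3,0,1
1,2,1,3,1
1,3,1,3,2
2,0,3,2,2
2,2,2,0,2
9) 3,0,2,1,2
0,3,0,2,1
1,2,2,3,1
1,3,1,3,2
2,0,3,2,2
2,2,2,0,2
10) 3,0,2,2,2
0,3,0,2,1
1,2,2,3,1
1,3,1,3,2
2,0,3,2,2
2,2,2,0,2
11) 3,0,2,3,2
0,3,0,2,1
1,2,2,3,1
1,3,1,3,2
2,0,3,2,2
2,2,2,0,2
12) 3,0,3,0,3
0,3,0,3,1
1,2,2,3,1
1,3,1,3,2
2,0,3,2,2
2,2,2,0,2
13) 3,0,3,1,3
0,3,0,3,1
1,2,2,3,1
1,3,1,3,2
2,0,3,2,2
2,2,2,0,2
14) 3,0,3,2,3
0,3,0,3,1
1,2,2,3,1
1,3,1,3,2
2,0,3,2,2
2,2,2,0,2
15) 3,0,3,3,3
0,3,0,3,1
1,2,2,3,1
1,3,1,3,2
2,0,3,2,2
2,2,2,0,2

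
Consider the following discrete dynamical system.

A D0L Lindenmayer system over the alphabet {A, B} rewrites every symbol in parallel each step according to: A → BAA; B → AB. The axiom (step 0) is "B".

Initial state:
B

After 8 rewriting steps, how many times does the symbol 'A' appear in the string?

987

t=0: B
t=1: AB
t=2: BAAAB
t=3: ABBAABAABAAAB
t=4: BAAABABBAABAAABBAABAAABBAABAABAAAB
t=5: ABBAABAABAAABBAAABABBAABAAABBAABAABAAABABBAABAAABBAABAABAAABABBAABAAABBAABAAABBAABAABAAAB
t=6: BAAABABBAABAAABBAABAAABBAABAABAAABABBAABAABAAABBAAABABBAAB…BAABAAABABBAABAAABBAABAABAAABABBAABAAABBAABAAABBAABAABAAAB  (len 233)
t=7: ABBAABAABAAABBAAABABBAABAAABBAABAABAAABABBAABAAABBAABAABAA…BAABAAABABBAABAAABBAABAABAAABABBAABAAABBAABAAABBAABAABAAAB  (len 610)
t=8: BAAABABBAABAAABBAABAAABBAABAABAAABABBAABAABAAABBAAABABBAAB…BAABAAABABBAABAAABBAABAABAAABABBAABAAABBAABAAABBAABAABAAAB  (len 1597)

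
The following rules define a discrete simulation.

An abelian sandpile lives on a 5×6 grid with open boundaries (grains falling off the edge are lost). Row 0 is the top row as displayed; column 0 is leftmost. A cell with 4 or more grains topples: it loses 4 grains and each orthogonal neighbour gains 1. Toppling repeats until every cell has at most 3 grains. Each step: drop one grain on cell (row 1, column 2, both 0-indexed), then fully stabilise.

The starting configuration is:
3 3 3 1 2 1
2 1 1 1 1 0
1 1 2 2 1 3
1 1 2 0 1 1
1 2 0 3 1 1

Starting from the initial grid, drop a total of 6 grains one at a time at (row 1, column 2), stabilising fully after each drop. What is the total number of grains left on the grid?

gen 0: 3 3 3 1 2 1
2 1 1 1 1 0
1 1 2 2 1 3
1 1 2 0 1 1
1 2 0 3 1 1
gen 1: 3 3 3 1 2 1
2 1 2 1 1 0
1 1 2 2 1 3
1 1 2 0 1 1
1 2 0 3 1 1
gen 2: 3 3 3 1 2 1
2 1 3 1 1 0
1 1 2 2 1 3
1 1 2 0 1 1
1 2 0 3 1 1
gen 3: 0 1 1 2 2 1
3 3 1 2 1 0
1 1 3 2 1 3
1 1 2 0 1 1
1 2 0 3 1 1
gen 4: 0 1 1 2 2 1
3 3 2 2 1 0
1 1 3 2 1 3
1 1 2 0 1 1
1 2 0 3 1 1
gen 5: 0 1 1 2 2 1
3 3 3 2 1 0
1 1 3 2 1 3
1 1 2 0 1 1
1 2 0 3 1 1
gen 6: 1 2 2 2 2 1
0 1 2 3 1 0
2 3 0 3 1 3
1 1 3 0 1 1
1 2 0 3 1 1

44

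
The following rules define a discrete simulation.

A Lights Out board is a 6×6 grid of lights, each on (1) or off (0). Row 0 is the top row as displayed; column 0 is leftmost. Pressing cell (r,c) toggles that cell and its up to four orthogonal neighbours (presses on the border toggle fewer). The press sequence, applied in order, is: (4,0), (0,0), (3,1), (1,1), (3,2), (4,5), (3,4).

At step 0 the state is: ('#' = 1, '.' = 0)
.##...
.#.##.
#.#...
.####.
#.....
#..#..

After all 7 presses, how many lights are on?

k=0  .##...
.#.##.
#.#...
.####.
#.....
#..#..
k=1  .##...
.#.##.
#.#...
#####.
.#....
...#..
k=2  #.#...
##.##.
#.#...
#####.
.#....
...#..
k=3  #.#...
##.##.
###...
...##.
......
...#..
k=4  ###...
..###.
#.#...
...##.
......
...#..
k=5  ###...
..###.
#.....
.##.#.
..#...
...#..
k=6  ###...
..###.
#.....
.##.##
..#.##
...#.#
k=7  ###...
..###.
#...#.
.###..
..#..#
...#.#

15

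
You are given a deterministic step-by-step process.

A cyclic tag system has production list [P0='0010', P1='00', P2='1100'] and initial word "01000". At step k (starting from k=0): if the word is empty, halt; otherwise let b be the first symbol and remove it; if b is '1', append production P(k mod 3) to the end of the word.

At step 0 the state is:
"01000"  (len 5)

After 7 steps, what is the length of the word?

[0] "01000"  (len 5)
[1] "1000"  (len 4)
[2] "00000"  (len 5)
[3] "0000"  (len 4)
[4] "000"  (len 3)
[5] "00"  (len 2)
[6] "0"  (len 1)
[7] (halted — word empty)

0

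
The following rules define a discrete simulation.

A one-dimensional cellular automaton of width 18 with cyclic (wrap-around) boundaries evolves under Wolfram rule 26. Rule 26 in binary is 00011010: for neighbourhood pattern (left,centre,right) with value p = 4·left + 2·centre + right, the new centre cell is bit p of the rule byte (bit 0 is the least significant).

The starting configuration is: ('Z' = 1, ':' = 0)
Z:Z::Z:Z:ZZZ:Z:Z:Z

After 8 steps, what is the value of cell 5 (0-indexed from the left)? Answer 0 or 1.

0

k=0  Z:Z::Z:Z:ZZZ:Z:Z:Z
k=1  :::ZZ::::Z:::::::Z
k=2  Z:ZZ:Z::Z:Z:::::Z:
k=3  ::Z:::ZZ:::Z:::Z::
k=4  :Z:Z:ZZ:Z:Z:Z:Z:Z:
k=5  Z::::Z:::::::::::Z
k=6  :Z::Z:Z:::::::::ZZ
k=7  ::ZZ:::Z:::::::ZZ:
k=8  :ZZ:Z:Z:Z:::::ZZ:Z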